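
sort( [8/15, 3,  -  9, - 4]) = [ - 9, - 4,8/15,3 ]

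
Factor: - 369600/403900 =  - 528/577 = -2^4*3^1 * 11^1  *  577^(  -  1 ) 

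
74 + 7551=7625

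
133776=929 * 144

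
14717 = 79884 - 65167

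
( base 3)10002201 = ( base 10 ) 2260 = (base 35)1tk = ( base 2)100011010100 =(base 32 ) 26K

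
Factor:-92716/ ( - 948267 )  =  2^2 *3^(  -  4 ) * 13^1 *23^( - 1) * 509^ (  -  1 )*1783^1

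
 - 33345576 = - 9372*3558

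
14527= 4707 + 9820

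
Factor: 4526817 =3^1*1508939^1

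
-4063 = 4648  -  8711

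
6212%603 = 182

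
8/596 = 2/149 = 0.01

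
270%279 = 270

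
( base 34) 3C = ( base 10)114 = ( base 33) 3F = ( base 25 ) 4e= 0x72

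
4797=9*533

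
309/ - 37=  - 9 + 24/37 = - 8.35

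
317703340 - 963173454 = -645470114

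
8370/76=110 + 5/38 = 110.13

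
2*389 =778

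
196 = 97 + 99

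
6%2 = 0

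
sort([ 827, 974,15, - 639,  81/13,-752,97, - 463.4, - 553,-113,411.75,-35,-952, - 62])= [-952, - 752,  -  639,-553, - 463.4, - 113,-62,-35,81/13,15,97,411.75,827, 974] 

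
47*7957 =373979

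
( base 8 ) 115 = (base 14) 57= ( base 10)77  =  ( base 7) 140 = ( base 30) 2h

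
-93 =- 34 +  - 59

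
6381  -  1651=4730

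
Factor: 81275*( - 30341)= - 2465964775=-5^2* 3251^1 * 30341^1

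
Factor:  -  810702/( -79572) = 135117/13262=2^( - 1)*3^2*19^ ( - 1)*349^( - 1)*15013^1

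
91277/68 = 91277/68 = 1342.31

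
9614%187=77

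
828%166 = 164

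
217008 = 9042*24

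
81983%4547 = 137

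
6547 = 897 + 5650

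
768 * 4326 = 3322368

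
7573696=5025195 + 2548501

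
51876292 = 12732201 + 39144091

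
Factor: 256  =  2^8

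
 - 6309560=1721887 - 8031447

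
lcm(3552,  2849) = 273504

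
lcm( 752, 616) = 57904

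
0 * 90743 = 0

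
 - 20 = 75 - 95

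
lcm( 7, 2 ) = 14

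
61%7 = 5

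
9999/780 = 12 + 213/260 = 12.82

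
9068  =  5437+3631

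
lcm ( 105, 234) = 8190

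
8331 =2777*3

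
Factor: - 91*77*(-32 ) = 224224= 2^5*7^2 * 11^1*13^1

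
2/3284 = 1/1642= 0.00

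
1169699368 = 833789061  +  335910307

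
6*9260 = 55560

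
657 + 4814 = 5471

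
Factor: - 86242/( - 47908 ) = 43121/23954 = 2^( -1)*7^(- 1)*13^1*29^(  -  1 )*31^1* 59^( - 1 )* 107^1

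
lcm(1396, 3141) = 12564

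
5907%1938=93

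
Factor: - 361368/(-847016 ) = 189/443=3^3*7^1*443^( - 1)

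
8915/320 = 1783/64 =27.86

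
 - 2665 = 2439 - 5104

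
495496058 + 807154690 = 1302650748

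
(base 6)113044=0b10011000010100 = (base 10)9748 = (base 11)7362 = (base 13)458B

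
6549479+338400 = 6887879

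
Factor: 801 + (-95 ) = 2^1*353^1   =  706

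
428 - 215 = 213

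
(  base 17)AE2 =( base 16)c3a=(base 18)9bg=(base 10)3130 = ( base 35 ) 2JF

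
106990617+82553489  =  189544106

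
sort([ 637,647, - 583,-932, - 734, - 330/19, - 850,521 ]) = [- 932, - 850, - 734, - 583, - 330/19, 521, 637,647 ]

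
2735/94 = 2735/94 = 29.10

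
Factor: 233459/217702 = 2^( - 1)*17^( - 1 )*19^ ( - 1 )  *157^1 * 337^(  -  1)*1487^1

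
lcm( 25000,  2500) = 25000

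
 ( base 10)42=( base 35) 17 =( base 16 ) 2a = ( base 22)1k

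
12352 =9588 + 2764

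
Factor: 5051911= 5051911^1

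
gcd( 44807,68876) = 1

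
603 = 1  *603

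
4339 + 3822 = 8161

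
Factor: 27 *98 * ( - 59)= - 156114=-  2^1*3^3*7^2*59^1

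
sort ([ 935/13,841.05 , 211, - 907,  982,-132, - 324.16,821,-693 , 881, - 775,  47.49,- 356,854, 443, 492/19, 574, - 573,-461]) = [  -  907,  -  775 , - 693, - 573, - 461,-356,  -  324.16, - 132, 492/19,47.49,935/13,211, 443, 574 , 821 , 841.05,854, 881,982]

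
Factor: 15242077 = 23^2*28813^1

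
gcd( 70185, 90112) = 1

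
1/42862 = 1/42862 =0.00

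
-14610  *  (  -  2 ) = 29220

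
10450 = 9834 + 616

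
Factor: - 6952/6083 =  - 8/7 = - 2^3*  7^( - 1 )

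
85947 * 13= 1117311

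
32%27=5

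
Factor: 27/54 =2^ ( - 1 )  =  1/2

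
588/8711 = 588/8711 = 0.07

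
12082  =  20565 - 8483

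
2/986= 1/493= 0.00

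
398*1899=755802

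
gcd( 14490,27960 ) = 30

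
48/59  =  48/59 = 0.81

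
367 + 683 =1050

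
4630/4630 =1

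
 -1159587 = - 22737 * 51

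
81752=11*7432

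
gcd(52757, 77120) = 1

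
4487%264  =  263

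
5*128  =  640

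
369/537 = 123/179 = 0.69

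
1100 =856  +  244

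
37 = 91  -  54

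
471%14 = 9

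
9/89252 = 9/89252 = 0.00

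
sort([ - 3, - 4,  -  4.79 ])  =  [ - 4.79, - 4, - 3] 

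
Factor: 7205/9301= 5^1*11^1*71^(- 1) = 55/71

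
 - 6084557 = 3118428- 9202985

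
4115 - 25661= -21546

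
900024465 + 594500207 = 1494524672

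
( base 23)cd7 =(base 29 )7qd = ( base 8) 14776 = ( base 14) 25D4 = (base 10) 6654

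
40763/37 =40763/37=1101.70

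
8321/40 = 8321/40 = 208.03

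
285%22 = 21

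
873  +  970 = 1843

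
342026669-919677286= - 577650617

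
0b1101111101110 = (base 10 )7150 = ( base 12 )417a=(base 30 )7sa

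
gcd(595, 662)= 1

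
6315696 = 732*8628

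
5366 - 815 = 4551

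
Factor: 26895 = 3^1*5^1*11^1*163^1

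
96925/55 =19385/11 = 1762.27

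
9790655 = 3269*2995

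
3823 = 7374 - 3551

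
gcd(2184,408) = 24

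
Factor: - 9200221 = -29^1 * 281^1 * 1129^1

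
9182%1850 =1782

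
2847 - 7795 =- 4948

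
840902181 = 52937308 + 787964873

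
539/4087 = 539/4087=0.13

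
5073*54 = 273942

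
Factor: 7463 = 17^1*439^1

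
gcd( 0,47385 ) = 47385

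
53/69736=53/69736 = 0.00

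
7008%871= 40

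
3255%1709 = 1546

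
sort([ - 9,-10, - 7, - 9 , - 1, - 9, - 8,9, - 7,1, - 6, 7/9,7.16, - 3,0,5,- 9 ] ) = [ - 10, - 9, - 9, - 9, -9, -8,-7,-7 , - 6, - 3, - 1, 0,7/9 , 1,5, 7.16,9]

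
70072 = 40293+29779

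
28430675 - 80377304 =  - 51946629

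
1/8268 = 1/8268 =0.00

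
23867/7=23867/7 = 3409.57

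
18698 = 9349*2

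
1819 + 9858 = 11677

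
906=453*2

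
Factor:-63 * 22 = - 1386 = - 2^1*3^2 *7^1*11^1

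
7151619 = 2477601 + 4674018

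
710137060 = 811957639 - 101820579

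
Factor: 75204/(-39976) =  - 18801/9994 =- 2^(- 1)*3^2*19^ ( - 1)*263^( - 1)*2089^1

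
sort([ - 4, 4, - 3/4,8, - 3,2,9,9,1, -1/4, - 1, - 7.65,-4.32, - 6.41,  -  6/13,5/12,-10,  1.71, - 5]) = [ - 10, - 7.65,  -  6.41, - 5, - 4.32, - 4 , - 3, - 1 , - 3/4, - 6/13, - 1/4,5/12,1,1.71,2,4,8, 9,9]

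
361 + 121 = 482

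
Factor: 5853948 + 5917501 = 101^1*116549^1= 11771449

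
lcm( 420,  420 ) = 420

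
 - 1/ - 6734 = 1/6734 = 0.00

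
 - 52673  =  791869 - 844542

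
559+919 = 1478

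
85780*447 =38343660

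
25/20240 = 5/4048  =  0.00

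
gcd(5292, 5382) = 18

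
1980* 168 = 332640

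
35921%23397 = 12524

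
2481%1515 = 966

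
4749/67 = 70  +  59/67 = 70.88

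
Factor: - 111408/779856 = -1/7 = - 7^( - 1)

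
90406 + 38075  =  128481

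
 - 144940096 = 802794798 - 947734894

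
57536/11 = 5230 +6/11 = 5230.55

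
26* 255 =6630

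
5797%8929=5797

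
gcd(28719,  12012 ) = 3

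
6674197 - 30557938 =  - 23883741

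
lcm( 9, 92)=828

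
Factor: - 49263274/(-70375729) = 2^1*149^1*165313^1* 70375729^( - 1 )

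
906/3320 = 453/1660  =  0.27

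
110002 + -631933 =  - 521931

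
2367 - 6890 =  - 4523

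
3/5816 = 3/5816 = 0.00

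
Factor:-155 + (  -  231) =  - 2^1*193^1=- 386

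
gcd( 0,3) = 3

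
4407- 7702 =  - 3295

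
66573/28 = 66573/28 = 2377.61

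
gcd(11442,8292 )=6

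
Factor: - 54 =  - 2^1*3^3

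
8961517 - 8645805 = 315712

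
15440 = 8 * 1930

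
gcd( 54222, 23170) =14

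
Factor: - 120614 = - 2^1 * 13^1*4639^1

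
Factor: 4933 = 4933^1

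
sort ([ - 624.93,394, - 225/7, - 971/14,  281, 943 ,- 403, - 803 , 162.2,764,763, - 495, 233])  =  [ - 803 , - 624.93, - 495, - 403,  -  971/14, - 225/7,162.2,233,281, 394,763,764,943]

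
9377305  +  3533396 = 12910701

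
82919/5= 16583 + 4/5 = 16583.80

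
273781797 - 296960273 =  - 23178476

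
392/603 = 392/603 = 0.65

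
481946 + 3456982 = 3938928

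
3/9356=3/9356 = 0.00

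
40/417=40/417=0.10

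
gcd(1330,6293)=7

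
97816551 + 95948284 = 193764835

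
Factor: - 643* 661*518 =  - 2^1*7^1*37^1*643^1*661^1 = - 220161914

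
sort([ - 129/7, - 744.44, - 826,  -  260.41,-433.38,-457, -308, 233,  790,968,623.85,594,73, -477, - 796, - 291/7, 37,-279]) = [ -826,  -  796,- 744.44 , - 477,  -  457,- 433.38, - 308, - 279, - 260.41, -291/7,-129/7, 37 , 73,  233, 594,623.85, 790, 968]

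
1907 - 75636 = - 73729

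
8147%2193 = 1568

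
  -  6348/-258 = 24  +  26/43 = 24.60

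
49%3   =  1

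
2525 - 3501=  - 976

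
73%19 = 16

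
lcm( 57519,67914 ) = 5636862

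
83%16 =3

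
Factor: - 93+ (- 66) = -159 = -3^1*53^1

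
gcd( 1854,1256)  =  2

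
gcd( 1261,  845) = 13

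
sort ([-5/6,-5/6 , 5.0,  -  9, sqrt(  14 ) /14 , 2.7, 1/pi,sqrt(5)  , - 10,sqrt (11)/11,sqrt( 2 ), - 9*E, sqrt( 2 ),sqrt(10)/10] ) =[ - 9*E  ,  -  10, - 9, - 5/6, - 5/6, sqrt( 14 ) /14,  sqrt( 11)/11, sqrt ( 10 ) /10, 1/pi, sqrt( 2), sqrt( 2), sqrt( 5 ),  2.7,  5.0]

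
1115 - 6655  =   - 5540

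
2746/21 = 130+16/21 = 130.76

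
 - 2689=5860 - 8549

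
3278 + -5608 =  - 2330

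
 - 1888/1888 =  - 1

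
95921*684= 65609964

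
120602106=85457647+35144459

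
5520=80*69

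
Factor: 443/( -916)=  - 2^( - 2 ) * 229^( - 1)*443^1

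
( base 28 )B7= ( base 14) 187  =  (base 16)13B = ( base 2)100111011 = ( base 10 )315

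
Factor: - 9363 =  - 3^1 *3121^1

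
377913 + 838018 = 1215931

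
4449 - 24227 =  - 19778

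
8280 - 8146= 134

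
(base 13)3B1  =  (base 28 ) N7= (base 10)651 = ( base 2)1010001011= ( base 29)md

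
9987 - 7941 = 2046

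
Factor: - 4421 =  - 4421^1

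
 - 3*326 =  - 978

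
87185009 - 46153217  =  41031792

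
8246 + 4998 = 13244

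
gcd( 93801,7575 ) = 3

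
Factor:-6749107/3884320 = -2^ ( - 5 )*5^(-1 )* 11^( - 1)*2207^ ( - 1 ) *6749107^1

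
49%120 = 49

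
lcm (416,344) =17888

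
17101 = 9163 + 7938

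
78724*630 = 49596120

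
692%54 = 44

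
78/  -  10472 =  - 39/5236 = - 0.01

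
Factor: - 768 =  - 2^8* 3^1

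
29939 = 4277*7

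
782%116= 86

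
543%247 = 49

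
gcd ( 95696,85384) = 8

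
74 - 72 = 2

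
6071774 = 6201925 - 130151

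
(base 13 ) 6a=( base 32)2O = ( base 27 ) 37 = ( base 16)58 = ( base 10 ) 88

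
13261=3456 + 9805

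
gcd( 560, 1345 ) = 5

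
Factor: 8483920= 2^4*5^1*173^1*613^1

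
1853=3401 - 1548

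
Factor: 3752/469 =8 = 2^3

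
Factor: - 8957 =-13^2*53^1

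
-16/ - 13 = 1 + 3/13 = 1.23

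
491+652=1143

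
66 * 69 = 4554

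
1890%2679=1890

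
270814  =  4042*67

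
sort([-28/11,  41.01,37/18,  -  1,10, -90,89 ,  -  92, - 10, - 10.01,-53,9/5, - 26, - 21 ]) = [-92, - 90, - 53, - 26 ,-21,  -  10.01, - 10, - 28/11,- 1, 9/5, 37/18 , 10, 41.01,89]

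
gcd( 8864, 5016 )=8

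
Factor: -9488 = -2^4 * 593^1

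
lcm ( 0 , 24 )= 0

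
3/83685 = 1/27895 = 0.00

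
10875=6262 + 4613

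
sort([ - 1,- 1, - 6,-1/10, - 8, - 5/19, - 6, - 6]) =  [ - 8, - 6, - 6, - 6, - 1, - 1, - 5/19, - 1/10 ]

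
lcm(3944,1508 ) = 51272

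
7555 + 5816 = 13371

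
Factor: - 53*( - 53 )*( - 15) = -3^1*5^1*53^2 = - 42135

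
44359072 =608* 72959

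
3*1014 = 3042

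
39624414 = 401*98814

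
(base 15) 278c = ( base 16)2109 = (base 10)8457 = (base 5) 232312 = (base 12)4A89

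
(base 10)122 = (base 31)3t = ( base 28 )4a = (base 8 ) 172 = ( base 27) 4E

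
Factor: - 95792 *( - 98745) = 2^4 *3^1*5^1*29^1*227^1*5987^1 = 9458981040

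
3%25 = 3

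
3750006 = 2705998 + 1044008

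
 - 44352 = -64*693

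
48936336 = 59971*816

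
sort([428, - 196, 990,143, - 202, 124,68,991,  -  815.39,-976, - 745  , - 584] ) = [-976,-815.39,  -  745, -584, - 202 , - 196,68, 124 , 143, 428,990, 991]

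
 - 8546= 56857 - 65403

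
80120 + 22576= 102696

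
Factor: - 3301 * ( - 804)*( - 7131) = - 18925702524 = -  2^2*3^2*67^1*2377^1*3301^1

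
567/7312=567/7312 = 0.08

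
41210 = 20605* 2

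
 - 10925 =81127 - 92052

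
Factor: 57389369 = 179^1*320611^1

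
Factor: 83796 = 2^2* 3^1*6983^1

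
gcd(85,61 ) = 1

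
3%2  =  1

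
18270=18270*1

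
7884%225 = 9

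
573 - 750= - 177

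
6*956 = 5736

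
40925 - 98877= - 57952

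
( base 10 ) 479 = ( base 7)1253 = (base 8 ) 737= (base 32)EV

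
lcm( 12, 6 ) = 12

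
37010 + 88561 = 125571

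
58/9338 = 1/161=0.01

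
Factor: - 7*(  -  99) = 3^2*7^1*11^1 = 693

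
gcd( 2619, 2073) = 3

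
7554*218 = 1646772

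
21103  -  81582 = -60479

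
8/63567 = 8/63567  =  0.00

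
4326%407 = 256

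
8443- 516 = 7927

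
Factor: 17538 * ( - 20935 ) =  - 367158030 = - 2^1*3^1*5^1 * 37^1*53^1*79^2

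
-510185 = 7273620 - 7783805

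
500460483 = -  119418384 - - 619878867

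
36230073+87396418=123626491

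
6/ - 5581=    - 1 + 5575/5581 = - 0.00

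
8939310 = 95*94098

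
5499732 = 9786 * 562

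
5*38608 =193040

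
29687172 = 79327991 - 49640819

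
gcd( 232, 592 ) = 8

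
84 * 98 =8232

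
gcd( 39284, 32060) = 28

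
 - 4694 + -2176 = - 6870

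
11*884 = 9724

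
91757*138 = 12662466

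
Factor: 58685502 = 2^1*3^1*  29^1*367^1* 919^1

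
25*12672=316800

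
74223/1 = 74223  =  74223.00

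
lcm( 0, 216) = 0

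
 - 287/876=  - 1 + 589/876 = -  0.33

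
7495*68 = 509660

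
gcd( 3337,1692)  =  47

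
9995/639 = 9995/639=15.64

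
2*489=978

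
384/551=384/551 =0.70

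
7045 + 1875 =8920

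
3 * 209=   627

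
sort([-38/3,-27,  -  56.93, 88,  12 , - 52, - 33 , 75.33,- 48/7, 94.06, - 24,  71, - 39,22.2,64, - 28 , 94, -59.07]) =[ - 59.07, - 56.93 ,  -  52,-39,-33, - 28, - 27, - 24, - 38/3,  -  48/7,12, 22.2 , 64,71, 75.33,88, 94,94.06 ] 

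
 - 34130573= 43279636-77410209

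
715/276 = 2 + 163/276 = 2.59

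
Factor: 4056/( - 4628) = -78/89 = - 2^1*3^1*13^1 * 89^(-1 )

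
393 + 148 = 541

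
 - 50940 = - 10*5094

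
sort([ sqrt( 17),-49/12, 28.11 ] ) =[ - 49/12, sqrt(17 ), 28.11]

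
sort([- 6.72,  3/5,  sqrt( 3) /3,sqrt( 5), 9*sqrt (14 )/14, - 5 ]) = [-6.72 , - 5,sqrt(3 )/3,3/5,sqrt( 5),9 * sqrt( 14)/14]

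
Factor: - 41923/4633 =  - 7^1* 41^(-1)*53^1 =- 371/41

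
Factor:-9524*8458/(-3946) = 40276996/1973 =2^2*1973^( - 1)*2381^1*4229^1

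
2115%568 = 411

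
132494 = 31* 4274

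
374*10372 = 3879128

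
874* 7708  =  6736792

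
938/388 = 469/194=2.42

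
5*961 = 4805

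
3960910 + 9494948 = 13455858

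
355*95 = 33725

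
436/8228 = 109/2057 = 0.05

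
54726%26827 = 1072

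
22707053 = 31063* 731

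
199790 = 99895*2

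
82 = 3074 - 2992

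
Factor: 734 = 2^1*367^1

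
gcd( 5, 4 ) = 1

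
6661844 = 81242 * 82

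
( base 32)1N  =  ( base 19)2H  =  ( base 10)55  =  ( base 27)21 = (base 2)110111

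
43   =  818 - 775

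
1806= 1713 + 93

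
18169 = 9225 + 8944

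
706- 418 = 288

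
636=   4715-4079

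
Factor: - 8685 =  - 3^2 * 5^1*193^1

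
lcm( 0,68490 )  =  0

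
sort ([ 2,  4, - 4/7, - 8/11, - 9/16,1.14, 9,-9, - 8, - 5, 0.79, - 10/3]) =[ - 9, -8, - 5, - 10/3, - 8/11, - 4/7, - 9/16,0.79,1.14, 2,4,  9] 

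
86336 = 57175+29161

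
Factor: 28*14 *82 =2^4*7^2*41^1 = 32144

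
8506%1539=811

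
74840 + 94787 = 169627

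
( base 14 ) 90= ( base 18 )70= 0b1111110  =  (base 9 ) 150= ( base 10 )126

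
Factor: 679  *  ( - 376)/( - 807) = 255304/807 = 2^3 * 3^( - 1) * 7^1 * 47^1*97^1*269^ (-1 )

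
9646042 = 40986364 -31340322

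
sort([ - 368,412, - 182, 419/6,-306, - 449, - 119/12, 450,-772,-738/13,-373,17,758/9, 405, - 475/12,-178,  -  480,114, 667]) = [-772, - 480, - 449, - 373, - 368, - 306, - 182,  -  178,-738/13, - 475/12,  -  119/12, 17,419/6, 758/9 , 114,  405, 412, 450, 667]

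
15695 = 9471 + 6224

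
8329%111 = 4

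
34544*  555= 19171920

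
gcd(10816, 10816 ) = 10816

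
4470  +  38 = 4508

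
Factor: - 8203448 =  - 2^3 * 11^1 *73^1*1277^1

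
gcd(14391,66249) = 9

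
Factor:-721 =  - 7^1*103^1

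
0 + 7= 7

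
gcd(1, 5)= 1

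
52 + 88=140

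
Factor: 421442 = 2^1*7^1*30103^1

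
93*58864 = 5474352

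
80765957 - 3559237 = 77206720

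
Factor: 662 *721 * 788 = 2^3 * 7^1*103^1 * 197^1*331^1= 376113976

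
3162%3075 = 87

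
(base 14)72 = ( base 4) 1210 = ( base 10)100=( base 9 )121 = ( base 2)1100100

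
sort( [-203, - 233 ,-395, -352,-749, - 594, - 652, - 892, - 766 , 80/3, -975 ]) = [-975,  -  892,  -  766, - 749 , - 652, - 594 , - 395, - 352 , - 233, -203, 80/3 ]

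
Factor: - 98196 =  - 2^2*3^1*7^2 * 167^1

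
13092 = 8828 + 4264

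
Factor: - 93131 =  - 93131^1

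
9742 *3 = 29226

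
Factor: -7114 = - 2^1*3557^1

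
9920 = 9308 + 612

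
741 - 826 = - 85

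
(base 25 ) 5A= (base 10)135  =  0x87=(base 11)113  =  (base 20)6f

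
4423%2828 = 1595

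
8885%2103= 473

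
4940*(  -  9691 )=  - 47873540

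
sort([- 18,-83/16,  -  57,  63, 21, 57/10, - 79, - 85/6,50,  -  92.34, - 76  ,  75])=[- 92.34, - 79,-76,- 57, - 18,- 85/6, -83/16,57/10, 21, 50,  63, 75]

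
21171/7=21171/7 = 3024.43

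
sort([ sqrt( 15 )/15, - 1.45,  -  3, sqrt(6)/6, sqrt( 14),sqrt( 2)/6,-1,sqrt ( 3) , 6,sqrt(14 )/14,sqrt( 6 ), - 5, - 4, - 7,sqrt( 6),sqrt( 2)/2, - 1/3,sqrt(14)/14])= [ - 7, - 5, - 4, - 3, - 1.45 , - 1, - 1/3 , sqrt( 2)/6,sqrt (15)/15 , sqrt( 14)/14, sqrt( 14)/14,sqrt( 6) /6,sqrt ( 2) /2,sqrt (3),sqrt( 6 ),sqrt( 6),  sqrt( 14), 6]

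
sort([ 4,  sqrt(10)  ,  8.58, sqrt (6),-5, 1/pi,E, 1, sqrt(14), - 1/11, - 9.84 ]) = [ - 9.84,-5 , - 1/11,1/pi,1, sqrt(6), E,  sqrt(10 ), sqrt ( 14), 4, 8.58]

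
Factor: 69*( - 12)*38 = -2^3*3^2*19^1*23^1 = -  31464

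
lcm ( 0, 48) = 0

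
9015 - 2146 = 6869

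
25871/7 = 3695 + 6/7 = 3695.86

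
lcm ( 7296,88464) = 707712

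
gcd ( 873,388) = 97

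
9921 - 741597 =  - 731676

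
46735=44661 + 2074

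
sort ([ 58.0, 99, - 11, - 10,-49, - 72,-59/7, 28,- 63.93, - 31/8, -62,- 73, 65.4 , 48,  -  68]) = [ - 73,-72 , - 68,  -  63.93 ,  -  62, - 49, - 11, - 10, - 59/7,-31/8,28, 48, 58.0,65.4 , 99]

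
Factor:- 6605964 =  - 2^2 * 3^2*183499^1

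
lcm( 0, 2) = 0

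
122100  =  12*10175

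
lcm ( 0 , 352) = 0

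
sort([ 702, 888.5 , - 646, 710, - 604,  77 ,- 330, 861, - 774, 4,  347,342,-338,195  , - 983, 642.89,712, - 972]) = [ - 983,-972, - 774, - 646,-604, - 338,  -  330,4,  77,195 , 342, 347,642.89, 702,  710,712, 861, 888.5 ]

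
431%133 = 32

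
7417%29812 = 7417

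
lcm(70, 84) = 420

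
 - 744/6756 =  - 1 +501/563 = -0.11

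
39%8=7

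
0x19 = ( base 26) P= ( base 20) 15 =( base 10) 25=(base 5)100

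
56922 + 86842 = 143764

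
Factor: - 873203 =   -  823^1*1061^1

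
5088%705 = 153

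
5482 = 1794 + 3688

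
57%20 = 17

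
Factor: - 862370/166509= - 2^1*3^(- 3)*5^1*7^ ( - 1 )*83^1*881^(-1)*1039^1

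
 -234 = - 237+3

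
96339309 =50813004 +45526305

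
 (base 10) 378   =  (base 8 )572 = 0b101111010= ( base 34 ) B4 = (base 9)460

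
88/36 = 2+4/9= 2.44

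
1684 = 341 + 1343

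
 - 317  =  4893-5210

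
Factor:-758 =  - 2^1 * 379^1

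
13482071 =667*20213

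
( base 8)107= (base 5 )241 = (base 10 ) 71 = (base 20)3b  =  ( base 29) 2d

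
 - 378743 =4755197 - 5133940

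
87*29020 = 2524740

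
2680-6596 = -3916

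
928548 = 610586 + 317962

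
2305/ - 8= - 289 + 7/8 = -288.12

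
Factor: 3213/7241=3^3*7^1*13^( - 1)*17^1*557^( - 1) 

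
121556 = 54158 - -67398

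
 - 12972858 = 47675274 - 60648132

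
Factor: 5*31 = 155  =  5^1*31^1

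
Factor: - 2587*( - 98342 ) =254410754 = 2^1*13^1*199^1* 49171^1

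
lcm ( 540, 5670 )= 11340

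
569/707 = 569/707 = 0.80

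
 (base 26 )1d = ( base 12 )33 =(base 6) 103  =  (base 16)27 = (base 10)39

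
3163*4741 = 14995783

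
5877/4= 1469 + 1/4  =  1469.25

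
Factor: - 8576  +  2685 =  - 43^1*137^1 =- 5891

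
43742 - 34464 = 9278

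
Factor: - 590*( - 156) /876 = 2^1 *5^1*13^1*59^1*73^ (-1)= 7670/73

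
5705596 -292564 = 5413032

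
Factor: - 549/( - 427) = 3^2 * 7^ ( - 1)=9/7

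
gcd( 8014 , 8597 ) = 1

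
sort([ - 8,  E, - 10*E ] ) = [ - 10*E, - 8, E] 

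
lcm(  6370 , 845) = 82810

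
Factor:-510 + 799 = 17^2=289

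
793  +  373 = 1166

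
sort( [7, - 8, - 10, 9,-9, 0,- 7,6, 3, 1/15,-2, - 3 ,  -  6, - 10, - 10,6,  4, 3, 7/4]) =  [ - 10,-10, - 10, - 9,-8, - 7,  -  6,-3,-2, 0 , 1/15, 7/4, 3, 3,4,6,  6, 7, 9 ]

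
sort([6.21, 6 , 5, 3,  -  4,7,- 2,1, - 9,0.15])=[ - 9, - 4, - 2, 0.15,1 , 3, 5, 6,6.21,  7] 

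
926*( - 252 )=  - 233352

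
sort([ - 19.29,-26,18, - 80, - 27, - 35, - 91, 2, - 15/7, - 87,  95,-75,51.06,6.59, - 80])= [  -  91,  -  87,-80, - 80, - 75, - 35  , - 27, - 26, - 19.29, - 15/7,2, 6.59,18, 51.06,95]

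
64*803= 51392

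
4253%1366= 155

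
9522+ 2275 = 11797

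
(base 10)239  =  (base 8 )357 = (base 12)17B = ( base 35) 6t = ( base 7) 461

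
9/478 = 9/478 =0.02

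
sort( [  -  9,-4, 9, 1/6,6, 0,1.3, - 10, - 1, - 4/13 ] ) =[- 10, - 9, - 4, - 1,-4/13,0,1/6, 1.3,6, 9]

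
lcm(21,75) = 525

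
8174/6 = 4087/3 = 1362.33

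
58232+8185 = 66417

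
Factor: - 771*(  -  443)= 3^1*257^1*443^1  =  341553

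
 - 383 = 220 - 603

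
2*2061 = 4122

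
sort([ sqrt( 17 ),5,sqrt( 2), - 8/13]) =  [ - 8/13, sqrt(2), sqrt( 17), 5] 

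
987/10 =987/10= 98.70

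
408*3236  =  1320288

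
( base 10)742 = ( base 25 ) 14h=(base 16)2e6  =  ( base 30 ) om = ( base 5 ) 10432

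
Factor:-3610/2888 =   -  5/4 = -  2^(-2)*5^1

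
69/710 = 69/710 = 0.10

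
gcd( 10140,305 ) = 5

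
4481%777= 596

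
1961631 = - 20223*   (  -  97) 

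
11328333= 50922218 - 39593885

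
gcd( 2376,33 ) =33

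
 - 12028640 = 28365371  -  40394011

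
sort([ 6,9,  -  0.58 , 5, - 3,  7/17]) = [-3, - 0.58 , 7/17,5,6,9]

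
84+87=171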